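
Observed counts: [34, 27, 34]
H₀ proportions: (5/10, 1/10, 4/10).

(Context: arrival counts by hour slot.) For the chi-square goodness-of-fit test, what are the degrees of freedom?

degrees of freedom = 2

df = k − 1 = 3 − 1 = 2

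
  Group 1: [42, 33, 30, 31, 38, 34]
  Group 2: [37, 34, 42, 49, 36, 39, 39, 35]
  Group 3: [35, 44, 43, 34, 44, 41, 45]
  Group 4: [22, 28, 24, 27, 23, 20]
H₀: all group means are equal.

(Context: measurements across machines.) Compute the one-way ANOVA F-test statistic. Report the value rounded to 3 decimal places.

Group means [34.67, 38.88, 40.86, 24.00], grand mean 35.148
SSB = Σnᵢ(x̄ᵢ−x̄)² = 1086.342; SSW = ΣΣ(x−x̄ᵢ)² = 435.065
MSB = 1086.342/3 = 362.1140; MSW = 435.065/23 = 18.9159
F = MSB/MSW = 19.1434
df = (3, 23)

test statistic = 19.143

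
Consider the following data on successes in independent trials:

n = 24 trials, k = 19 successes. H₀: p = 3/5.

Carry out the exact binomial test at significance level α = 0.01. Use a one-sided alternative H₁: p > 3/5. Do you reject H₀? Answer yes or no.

reject H₀: no

Exact binomial: n=24, k=19, p₀=3/5=0.6000
P(X≥19) from Σ C(n,i)·p₀^i·(1−p₀)^(n−i)
p-value (one-sided, H₁ greater) = 0.03997
At α=0.01: p ≥ α → fail to reject H₀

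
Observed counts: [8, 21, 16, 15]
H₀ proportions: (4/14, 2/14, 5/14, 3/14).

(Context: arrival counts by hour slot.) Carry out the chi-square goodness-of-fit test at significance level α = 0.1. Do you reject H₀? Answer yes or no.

n = 60; E_i = n·p_i = [17.14, 8.57, 21.43, 12.86]
χ² = (8−17.14)²/17.14 + (21−8.57)²/8.57 + (16−21.43)²/21.43 + (15−12.86)²/12.86 = 24.6300
df = 3
p-value (upper-tail) = 0.00002
At α=0.1: p < α → reject H₀

reject H₀: yes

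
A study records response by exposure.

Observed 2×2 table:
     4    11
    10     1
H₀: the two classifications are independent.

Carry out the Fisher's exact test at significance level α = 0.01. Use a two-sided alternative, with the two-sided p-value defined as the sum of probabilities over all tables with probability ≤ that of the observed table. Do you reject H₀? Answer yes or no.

reject H₀: yes

Margins: r₁=15, r₂=11, c₁=14, c₂=12, n=26
p_obs = C(15,4)·C(11,10)/C(26,14); sum pmf over tables with pmf ≤ p_obs
p-value (two-sided) = 0.00172
At α=0.01: p < α → reject H₀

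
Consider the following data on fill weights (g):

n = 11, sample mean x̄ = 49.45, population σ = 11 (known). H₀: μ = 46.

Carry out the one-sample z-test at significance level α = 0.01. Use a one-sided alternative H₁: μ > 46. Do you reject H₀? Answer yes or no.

SE = σ/√n = 11/√11 = 3.3166
z = (x̄−μ₀)/SE = (49.45−46)/3.3166 = 1.0402
p-value (one-sided, H₁ greater) = 0.14912
At α=0.01: p ≥ α → fail to reject H₀

reject H₀: no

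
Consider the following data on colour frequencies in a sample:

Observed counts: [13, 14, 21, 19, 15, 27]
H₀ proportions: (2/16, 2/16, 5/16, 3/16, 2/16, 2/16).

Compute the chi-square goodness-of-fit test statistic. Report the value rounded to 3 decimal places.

n = 109; E_i = n·p_i = [13.62, 13.62, 34.06, 20.44, 13.62, 13.62]
χ² = (13−13.62)²/13.62 + (14−13.62)²/13.62 + (21−34.06)²/34.06 + (19−20.44)²/20.44 + (15−13.62)²/13.62 + (27−13.62)²/13.62 = 18.4177
df = 5

test statistic = 18.418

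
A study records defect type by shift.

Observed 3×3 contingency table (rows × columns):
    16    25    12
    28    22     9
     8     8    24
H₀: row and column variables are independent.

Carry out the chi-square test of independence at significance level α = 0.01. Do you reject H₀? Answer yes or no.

reject H₀: yes

Row totals [53, 59, 40], col totals [52, 55, 45], n=152
χ² = (16−18.13)²/18.13 + (25−19.18)²/19.18 + (12−15.69)²/15.69 + (28−20.18)²/20.18 + (22−21.35)²/21.35 + (9−17.47)²/17.47 + (8−13.68)²/13.68 + (8−14.47)²/14.47 + (24−11.84)²/11.84 = 27.7759
df = 4
p-value (upper-tail) = 0.00001
At α=0.01: p < α → reject H₀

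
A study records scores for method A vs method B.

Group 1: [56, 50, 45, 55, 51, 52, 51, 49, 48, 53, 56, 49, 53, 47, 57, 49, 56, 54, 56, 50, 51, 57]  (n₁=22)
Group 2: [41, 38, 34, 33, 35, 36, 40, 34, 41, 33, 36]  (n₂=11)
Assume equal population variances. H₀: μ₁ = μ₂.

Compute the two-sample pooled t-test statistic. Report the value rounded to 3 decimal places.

test statistic = 12.535

x̄₁=52.045, s₁=3.498, n₁=22
x̄₂=36.455, s₂=3.078, n₂=11
s_p² = [21·3.498² + 10·3.078²]/31 = 11.3446
SE = √(s_p²·(1/22+1/11)) = 1.2438
t = (52.045−36.455)/1.2438 = 12.5351
df = 31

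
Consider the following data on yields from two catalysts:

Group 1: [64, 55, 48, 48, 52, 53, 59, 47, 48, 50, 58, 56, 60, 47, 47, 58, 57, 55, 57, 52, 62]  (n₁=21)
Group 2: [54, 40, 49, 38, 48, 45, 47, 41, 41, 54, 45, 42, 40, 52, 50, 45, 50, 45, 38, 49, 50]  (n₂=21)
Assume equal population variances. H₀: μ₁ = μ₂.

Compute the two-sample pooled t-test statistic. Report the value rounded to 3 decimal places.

test statistic = 5.082

x̄₁=53.952, s₁=5.296, n₁=21
x̄₂=45.857, s₂=5.023, n₂=21
s_p² = [20·5.296² + 20·5.023²]/40 = 26.6381
SE = √(s_p²·(1/21+1/21)) = 1.5928
t = (53.952−45.857)/1.5928 = 5.0824
df = 40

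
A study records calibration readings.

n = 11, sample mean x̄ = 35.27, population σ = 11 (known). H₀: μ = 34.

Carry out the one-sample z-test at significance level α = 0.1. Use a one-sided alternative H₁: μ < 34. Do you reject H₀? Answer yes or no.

SE = σ/√n = 11/√11 = 3.3166
z = (x̄−μ₀)/SE = (35.27−34)/3.3166 = 0.3829
p-value (one-sided, H₁ less) = 0.64911
At α=0.1: p ≥ α → fail to reject H₀

reject H₀: no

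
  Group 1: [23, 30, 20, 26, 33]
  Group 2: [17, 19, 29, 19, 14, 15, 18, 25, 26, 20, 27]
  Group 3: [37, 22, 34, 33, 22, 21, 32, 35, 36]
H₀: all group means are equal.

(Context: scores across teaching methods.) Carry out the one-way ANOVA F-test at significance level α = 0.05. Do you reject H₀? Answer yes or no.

reject H₀: yes

Group means [26.40, 20.82, 30.22], grand mean 25.320
SSB = Σnᵢ(x̄ᵢ−x̄)² = 445.048; SSW = ΣΣ(x−x̄ᵢ)² = 716.392
MSB = 445.048/2 = 222.5240; MSW = 716.392/22 = 32.5633
F = MSB/MSW = 6.8336
df = (2, 22)
p-value (upper-tail) = 0.00492
At α=0.05: p < α → reject H₀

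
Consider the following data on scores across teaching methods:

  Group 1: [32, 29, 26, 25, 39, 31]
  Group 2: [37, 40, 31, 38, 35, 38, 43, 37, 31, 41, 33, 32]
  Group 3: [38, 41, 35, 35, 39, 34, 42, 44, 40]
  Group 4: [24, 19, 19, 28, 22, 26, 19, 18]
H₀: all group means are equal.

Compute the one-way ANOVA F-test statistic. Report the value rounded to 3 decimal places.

test statistic = 30.145

Group means [30.33, 36.33, 38.67, 21.88], grand mean 32.600
SSB = Σnᵢ(x̄ᵢ−x̄)² = 1449.525; SSW = ΣΣ(x−x̄ᵢ)² = 496.875
MSB = 1449.525/3 = 483.1750; MSW = 496.875/31 = 16.0282
F = MSB/MSW = 30.1453
df = (3, 31)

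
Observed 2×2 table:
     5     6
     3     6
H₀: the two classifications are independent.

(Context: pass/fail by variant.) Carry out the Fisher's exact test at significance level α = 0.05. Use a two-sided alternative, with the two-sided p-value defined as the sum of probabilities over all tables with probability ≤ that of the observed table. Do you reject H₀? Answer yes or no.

reject H₀: no

Margins: r₁=11, r₂=9, c₁=8, c₂=12, n=20
p_obs = C(11,5)·C(9,3)/C(20,8); sum pmf over tables with pmf ≤ p_obs
p-value (two-sided) = 0.66992
At α=0.05: p ≥ α → fail to reject H₀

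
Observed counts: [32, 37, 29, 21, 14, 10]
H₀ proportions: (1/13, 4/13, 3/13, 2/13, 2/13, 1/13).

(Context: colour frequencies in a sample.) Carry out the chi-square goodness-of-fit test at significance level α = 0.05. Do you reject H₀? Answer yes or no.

n = 143; E_i = n·p_i = [11.00, 44.00, 33.00, 22.00, 22.00, 11.00]
χ² = (32−11.00)²/11.00 + (37−44.00)²/44.00 + (29−33.00)²/33.00 + (21−22.00)²/22.00 + (14−22.00)²/22.00 + (10−11.00)²/11.00 = 44.7348
df = 5
p-value (upper-tail) = 0.00000
At α=0.05: p < α → reject H₀

reject H₀: yes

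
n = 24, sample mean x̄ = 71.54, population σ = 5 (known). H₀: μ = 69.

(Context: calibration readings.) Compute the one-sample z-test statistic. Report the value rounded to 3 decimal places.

test statistic = 2.489

SE = σ/√n = 5/√24 = 1.0206
z = (x̄−μ₀)/SE = (71.54−69)/1.0206 = 2.4887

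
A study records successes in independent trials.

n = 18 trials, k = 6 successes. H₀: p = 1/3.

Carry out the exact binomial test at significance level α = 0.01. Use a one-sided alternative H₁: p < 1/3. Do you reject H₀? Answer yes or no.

Exact binomial: n=18, k=6, p₀=1/3=0.3333
P(X≤6) from Σ C(n,i)·p₀^i·(1−p₀)^(n−i)
p-value (one-sided, H₁ less) = 0.60851
At α=0.01: p ≥ α → fail to reject H₀

reject H₀: no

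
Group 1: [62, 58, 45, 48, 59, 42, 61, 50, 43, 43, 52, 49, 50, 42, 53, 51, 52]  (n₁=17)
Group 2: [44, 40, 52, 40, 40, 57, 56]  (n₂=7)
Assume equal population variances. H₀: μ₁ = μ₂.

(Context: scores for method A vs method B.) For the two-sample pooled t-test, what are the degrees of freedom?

degrees of freedom = 22

df = n₁ + n₂ − 2 = 17 + 7 − 2 = 22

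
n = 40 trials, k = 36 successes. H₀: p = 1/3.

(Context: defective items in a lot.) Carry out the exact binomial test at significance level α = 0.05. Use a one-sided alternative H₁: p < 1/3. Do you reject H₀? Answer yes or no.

Exact binomial: n=40, k=36, p₀=1/3=0.3333
P(X≤36) from Σ C(n,i)·p₀^i·(1−p₀)^(n−i)
p-value (one-sided, H₁ less) = 1.00000
At α=0.05: p ≥ α → fail to reject H₀

reject H₀: no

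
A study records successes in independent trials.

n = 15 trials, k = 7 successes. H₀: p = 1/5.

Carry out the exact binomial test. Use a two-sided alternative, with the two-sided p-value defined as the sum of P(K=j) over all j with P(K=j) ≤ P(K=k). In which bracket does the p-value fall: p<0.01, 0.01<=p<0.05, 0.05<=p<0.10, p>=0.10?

p-value bracket: 0.01<=p<0.05

Exact binomial: n=15, k=7, p₀=1/5=0.2000
P(X=j) = C(n,j)·p₀^j·(1−p₀)^(n−j); p = Σ P(X=j) over j with P(X=j) ≤ P(X=7)
p-value (two-sided) = 0.01806
→ bracket: 0.01<=p<0.05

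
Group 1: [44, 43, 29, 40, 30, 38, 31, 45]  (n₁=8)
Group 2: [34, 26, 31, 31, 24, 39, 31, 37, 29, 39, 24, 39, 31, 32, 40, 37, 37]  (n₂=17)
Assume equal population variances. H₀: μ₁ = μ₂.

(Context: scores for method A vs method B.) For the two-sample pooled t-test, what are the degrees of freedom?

degrees of freedom = 23

df = n₁ + n₂ − 2 = 8 + 17 − 2 = 23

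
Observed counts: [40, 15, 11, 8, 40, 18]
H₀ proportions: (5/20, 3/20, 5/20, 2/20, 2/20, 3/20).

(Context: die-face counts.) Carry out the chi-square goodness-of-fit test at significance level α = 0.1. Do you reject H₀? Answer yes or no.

reject H₀: yes

n = 132; E_i = n·p_i = [33.00, 19.80, 33.00, 13.20, 13.20, 19.80]
χ² = (40−33.00)²/33.00 + (15−19.80)²/19.80 + (11−33.00)²/33.00 + (8−13.20)²/13.20 + (40−13.20)²/13.20 + (18−19.80)²/19.80 = 73.9394
df = 5
p-value (upper-tail) = 0.00000
At α=0.1: p < α → reject H₀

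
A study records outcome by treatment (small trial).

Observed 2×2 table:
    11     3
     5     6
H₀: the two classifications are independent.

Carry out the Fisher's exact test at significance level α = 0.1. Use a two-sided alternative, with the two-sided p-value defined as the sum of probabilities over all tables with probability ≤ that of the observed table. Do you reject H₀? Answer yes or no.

reject H₀: no

Margins: r₁=14, r₂=11, c₁=16, c₂=9, n=25
p_obs = C(14,11)·C(11,5)/C(25,16); sum pmf over tables with pmf ≤ p_obs
p-value (two-sided) = 0.11532
At α=0.1: p ≥ α → fail to reject H₀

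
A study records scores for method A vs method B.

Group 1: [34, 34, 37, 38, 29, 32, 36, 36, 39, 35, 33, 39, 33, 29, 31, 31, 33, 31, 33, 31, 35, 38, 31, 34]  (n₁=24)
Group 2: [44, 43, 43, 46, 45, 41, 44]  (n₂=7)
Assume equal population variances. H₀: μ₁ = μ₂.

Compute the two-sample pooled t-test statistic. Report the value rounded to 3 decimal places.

test statistic = -8.375

x̄₁=33.833, s₁=2.973, n₁=24
x̄₂=43.714, s₂=1.604, n₂=7
s_p² = [23·2.973² + 6·1.604²]/29 = 7.5435
SE = √(s_p²·(1/24+1/7)) = 1.1798
t = (33.833−43.714)/1.1798 = -8.3750
df = 29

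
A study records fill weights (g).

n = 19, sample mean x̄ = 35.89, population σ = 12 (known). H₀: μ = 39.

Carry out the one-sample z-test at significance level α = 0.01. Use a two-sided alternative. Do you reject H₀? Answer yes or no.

reject H₀: no

SE = σ/√n = 12/√19 = 2.7530
z = (x̄−μ₀)/SE = (35.89−39)/2.7530 = -1.1297
p-value (two-sided) = 0.25861
At α=0.01: p ≥ α → fail to reject H₀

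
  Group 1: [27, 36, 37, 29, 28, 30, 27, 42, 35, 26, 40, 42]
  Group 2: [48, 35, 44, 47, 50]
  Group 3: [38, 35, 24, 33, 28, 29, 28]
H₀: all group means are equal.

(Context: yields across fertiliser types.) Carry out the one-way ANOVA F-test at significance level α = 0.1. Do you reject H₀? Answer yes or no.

Group means [33.25, 44.80, 30.71], grand mean 34.917
SSB = Σnᵢ(x̄ᵢ−x̄)² = 645.355; SSW = ΣΣ(x−x̄ᵢ)² = 688.479
MSB = 645.355/2 = 322.6774; MSW = 688.479/21 = 32.7847
F = MSB/MSW = 9.8423
df = (2, 21)
p-value (upper-tail) = 0.00096
At α=0.1: p < α → reject H₀

reject H₀: yes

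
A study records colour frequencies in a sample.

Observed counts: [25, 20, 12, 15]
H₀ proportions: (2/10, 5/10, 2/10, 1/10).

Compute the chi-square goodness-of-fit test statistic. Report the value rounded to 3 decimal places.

n = 72; E_i = n·p_i = [14.40, 36.00, 14.40, 7.20]
χ² = (25−14.40)²/14.40 + (20−36.00)²/36.00 + (12−14.40)²/14.40 + (15−7.20)²/7.20 = 23.7639
df = 3

test statistic = 23.764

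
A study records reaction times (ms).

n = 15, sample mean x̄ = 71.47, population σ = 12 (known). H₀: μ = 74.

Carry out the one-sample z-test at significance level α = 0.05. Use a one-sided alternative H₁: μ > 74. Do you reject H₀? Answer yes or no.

reject H₀: no

SE = σ/√n = 12/√15 = 3.0984
z = (x̄−μ₀)/SE = (71.47−74)/3.0984 = -0.8166
p-value (one-sided, H₁ greater) = 0.79291
At α=0.05: p ≥ α → fail to reject H₀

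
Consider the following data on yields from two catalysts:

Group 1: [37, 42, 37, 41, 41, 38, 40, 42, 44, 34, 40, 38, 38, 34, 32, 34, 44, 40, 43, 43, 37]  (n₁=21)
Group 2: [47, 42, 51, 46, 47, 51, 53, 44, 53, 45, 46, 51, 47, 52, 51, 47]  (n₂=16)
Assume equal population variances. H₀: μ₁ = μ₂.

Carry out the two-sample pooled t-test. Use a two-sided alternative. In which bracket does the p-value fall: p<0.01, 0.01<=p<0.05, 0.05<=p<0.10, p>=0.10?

p-value bracket: p<0.01

x̄₁=39.000, s₁=3.536, n₁=21
x̄₂=48.312, s₂=3.400, n₂=16
s_p² = [20·3.536² + 15·3.400²]/35 = 12.0982
SE = √(s_p²·(1/21+1/16)) = 1.1542
t = (39.000−48.312)/1.1542 = -8.0682
df = 35
p-value (two-sided) = 0.00000
→ bracket: p<0.01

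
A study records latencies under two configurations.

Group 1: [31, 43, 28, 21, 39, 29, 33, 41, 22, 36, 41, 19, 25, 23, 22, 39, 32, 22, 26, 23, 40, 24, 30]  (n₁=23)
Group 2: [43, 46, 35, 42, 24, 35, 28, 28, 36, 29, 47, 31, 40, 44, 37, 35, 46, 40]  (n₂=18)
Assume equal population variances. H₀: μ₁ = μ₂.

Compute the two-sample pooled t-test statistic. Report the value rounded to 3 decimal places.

test statistic = -3.028

x̄₁=29.957, s₁=7.678, n₁=23
x̄₂=37.000, s₂=7.004, n₂=18
s_p² = [22·7.678² + 17·7.004²]/39 = 54.6399
SE = √(s_p²·(1/23+1/18)) = 2.3262
t = (29.957−37.000)/2.3262 = -3.0279
df = 39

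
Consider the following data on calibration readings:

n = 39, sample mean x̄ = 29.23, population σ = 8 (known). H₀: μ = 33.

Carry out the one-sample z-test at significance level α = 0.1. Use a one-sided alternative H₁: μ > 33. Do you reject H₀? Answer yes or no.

reject H₀: no

SE = σ/√n = 8/√39 = 1.2810
z = (x̄−μ₀)/SE = (29.23−33)/1.2810 = -2.9430
p-value (one-sided, H₁ greater) = 0.99837
At α=0.1: p ≥ α → fail to reject H₀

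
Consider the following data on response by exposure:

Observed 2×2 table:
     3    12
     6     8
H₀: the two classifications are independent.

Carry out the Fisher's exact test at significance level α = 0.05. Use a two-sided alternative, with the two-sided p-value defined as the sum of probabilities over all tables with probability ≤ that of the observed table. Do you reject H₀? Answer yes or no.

Margins: r₁=15, r₂=14, c₁=9, c₂=20, n=29
p_obs = C(15,3)·C(14,6)/C(29,9); sum pmf over tables with pmf ≤ p_obs
p-value (two-sided) = 0.24508
At α=0.05: p ≥ α → fail to reject H₀

reject H₀: no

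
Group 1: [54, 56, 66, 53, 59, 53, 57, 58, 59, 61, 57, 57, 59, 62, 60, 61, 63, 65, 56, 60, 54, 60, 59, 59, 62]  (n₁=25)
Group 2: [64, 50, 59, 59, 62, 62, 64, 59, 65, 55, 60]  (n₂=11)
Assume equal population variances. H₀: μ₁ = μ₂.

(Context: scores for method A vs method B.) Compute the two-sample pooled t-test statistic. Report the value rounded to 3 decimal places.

x̄₁=58.800, s₁=3.428, n₁=25
x̄₂=59.909, s₂=4.392, n₂=11
s_p² = [24·3.428² + 10·4.392²]/34 = 13.9679
SE = √(s_p²·(1/25+1/11)) = 1.3522
t = (58.800−59.909)/1.3522 = -0.8202
df = 34

test statistic = -0.820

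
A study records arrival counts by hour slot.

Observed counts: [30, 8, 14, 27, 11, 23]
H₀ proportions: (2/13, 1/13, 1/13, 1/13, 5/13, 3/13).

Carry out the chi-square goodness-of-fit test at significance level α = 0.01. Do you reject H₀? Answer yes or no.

n = 113; E_i = n·p_i = [17.38, 8.69, 8.69, 8.69, 43.46, 26.08]
χ² = (30−17.38)²/17.38 + (8−8.69)²/8.69 + (14−8.69)²/8.69 + (27−8.69)²/8.69 + (11−43.46)²/43.46 + (23−26.08)²/26.08 = 75.6189
df = 5
p-value (upper-tail) = 0.00000
At α=0.01: p < α → reject H₀

reject H₀: yes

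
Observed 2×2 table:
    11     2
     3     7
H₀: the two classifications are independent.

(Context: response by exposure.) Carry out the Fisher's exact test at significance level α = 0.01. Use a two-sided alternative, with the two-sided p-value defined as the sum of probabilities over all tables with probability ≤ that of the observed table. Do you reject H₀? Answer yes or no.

reject H₀: no

Margins: r₁=13, r₂=10, c₁=14, c₂=9, n=23
p_obs = C(13,11)·C(10,3)/C(23,14); sum pmf over tables with pmf ≤ p_obs
p-value (two-sided) = 0.01306
At α=0.01: p ≥ α → fail to reject H₀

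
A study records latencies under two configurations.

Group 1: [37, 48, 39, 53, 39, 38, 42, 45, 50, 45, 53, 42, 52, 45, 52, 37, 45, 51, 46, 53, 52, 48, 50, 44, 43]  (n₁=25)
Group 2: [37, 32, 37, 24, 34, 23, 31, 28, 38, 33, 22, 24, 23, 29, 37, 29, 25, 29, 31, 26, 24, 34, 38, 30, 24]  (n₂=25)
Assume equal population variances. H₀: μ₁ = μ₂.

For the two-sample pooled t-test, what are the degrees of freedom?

degrees of freedom = 48

df = n₁ + n₂ − 2 = 25 + 25 − 2 = 48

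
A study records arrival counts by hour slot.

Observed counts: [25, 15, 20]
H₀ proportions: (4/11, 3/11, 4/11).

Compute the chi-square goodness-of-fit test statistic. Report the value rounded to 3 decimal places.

n = 60; E_i = n·p_i = [21.82, 16.36, 21.82]
χ² = (25−21.82)²/21.82 + (15−16.36)²/16.36 + (20−21.82)²/21.82 = 0.7292
df = 2

test statistic = 0.729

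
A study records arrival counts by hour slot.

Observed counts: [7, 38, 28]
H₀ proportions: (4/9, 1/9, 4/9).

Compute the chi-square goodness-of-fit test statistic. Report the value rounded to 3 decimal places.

n = 73; E_i = n·p_i = [32.44, 8.11, 32.44]
χ² = (7−32.44)²/32.44 + (38−8.11)²/8.11 + (28−32.44)²/32.44 = 130.7021
df = 2

test statistic = 130.702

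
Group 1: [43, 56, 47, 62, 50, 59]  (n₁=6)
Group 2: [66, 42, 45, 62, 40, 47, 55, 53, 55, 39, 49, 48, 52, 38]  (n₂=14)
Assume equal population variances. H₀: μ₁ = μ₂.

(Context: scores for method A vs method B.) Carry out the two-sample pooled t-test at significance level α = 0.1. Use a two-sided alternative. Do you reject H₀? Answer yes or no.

x̄₁=52.833, s₁=7.360, n₁=6
x̄₂=49.357, s₂=8.436, n₂=14
s_p² = [5·7.360² + 13·8.436²]/18 = 66.4471
SE = √(s_p²·(1/6+1/14)) = 3.9775
t = (52.833−49.357)/3.9775 = 0.8740
df = 18
p-value (two-sided) = 0.39365
At α=0.1: p ≥ α → fail to reject H₀

reject H₀: no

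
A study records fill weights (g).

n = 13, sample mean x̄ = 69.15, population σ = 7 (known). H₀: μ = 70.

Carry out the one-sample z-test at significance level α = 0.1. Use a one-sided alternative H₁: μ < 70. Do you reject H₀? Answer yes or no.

reject H₀: no

SE = σ/√n = 7/√13 = 1.9415
z = (x̄−μ₀)/SE = (69.15−70)/1.9415 = -0.4378
p-value (one-sided, H₁ less) = 0.33076
At α=0.1: p ≥ α → fail to reject H₀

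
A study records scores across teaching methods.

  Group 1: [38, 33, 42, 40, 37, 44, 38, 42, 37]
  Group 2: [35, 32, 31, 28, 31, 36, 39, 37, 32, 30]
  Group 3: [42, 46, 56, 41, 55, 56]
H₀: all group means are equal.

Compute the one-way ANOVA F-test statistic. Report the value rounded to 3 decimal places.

Group means [39.00, 33.10, 49.33], grand mean 39.120
SSB = Σnᵢ(x̄ᵢ−x̄)² = 988.407; SSW = ΣΣ(x−x̄ᵢ)² = 454.233
MSB = 988.407/2 = 494.2033; MSW = 454.233/22 = 20.6470
F = MSB/MSW = 23.9359
df = (2, 22)

test statistic = 23.936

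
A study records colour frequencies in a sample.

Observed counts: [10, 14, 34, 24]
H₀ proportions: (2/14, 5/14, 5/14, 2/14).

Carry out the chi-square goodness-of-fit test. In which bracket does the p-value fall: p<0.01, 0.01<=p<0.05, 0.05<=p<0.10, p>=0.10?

p-value bracket: p<0.01

n = 82; E_i = n·p_i = [11.71, 29.29, 29.29, 11.71]
χ² = (10−11.71)²/11.71 + (14−29.29)²/29.29 + (34−29.29)²/29.29 + (24−11.71)²/11.71 = 21.8732
df = 3
p-value (upper-tail) = 0.00007
→ bracket: p<0.01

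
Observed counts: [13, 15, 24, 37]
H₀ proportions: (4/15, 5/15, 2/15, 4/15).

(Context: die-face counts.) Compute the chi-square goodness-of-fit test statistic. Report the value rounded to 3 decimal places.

n = 89; E_i = n·p_i = [23.73, 29.67, 11.87, 23.73]
χ² = (13−23.73)²/23.73 + (15−29.67)²/29.67 + (24−11.87)²/11.87 + (37−23.73)²/23.73 = 31.9270
df = 3

test statistic = 31.927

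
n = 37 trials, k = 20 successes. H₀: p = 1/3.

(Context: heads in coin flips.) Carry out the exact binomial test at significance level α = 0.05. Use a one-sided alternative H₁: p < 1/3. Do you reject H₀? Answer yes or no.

Exact binomial: n=37, k=20, p₀=1/3=0.3333
P(X≤20) from Σ C(n,i)·p₀^i·(1−p₀)^(n−i)
p-value (one-sided, H₁ less) = 0.99714
At α=0.05: p ≥ α → fail to reject H₀

reject H₀: no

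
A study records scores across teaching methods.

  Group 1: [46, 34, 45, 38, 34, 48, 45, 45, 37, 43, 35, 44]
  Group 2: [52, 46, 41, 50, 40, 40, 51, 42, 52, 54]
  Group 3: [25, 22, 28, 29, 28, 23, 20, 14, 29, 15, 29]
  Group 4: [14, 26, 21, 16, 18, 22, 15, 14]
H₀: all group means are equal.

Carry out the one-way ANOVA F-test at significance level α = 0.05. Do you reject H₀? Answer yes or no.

Group means [41.17, 46.80, 23.82, 18.25], grand mean 33.415
SSB = Σnᵢ(x̄ᵢ−x̄)² = 5365.548; SSW = ΣΣ(x−x̄ᵢ)² = 1020.403
MSB = 5365.548/3 = 1788.5161; MSW = 1020.403/37 = 27.5785
F = MSB/MSW = 64.8519
df = (3, 37)
p-value (upper-tail) = 0.00000
At α=0.05: p < α → reject H₀

reject H₀: yes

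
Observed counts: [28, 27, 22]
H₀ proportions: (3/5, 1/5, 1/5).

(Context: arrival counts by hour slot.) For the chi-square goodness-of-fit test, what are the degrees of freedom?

df = k − 1 = 3 − 1 = 2

degrees of freedom = 2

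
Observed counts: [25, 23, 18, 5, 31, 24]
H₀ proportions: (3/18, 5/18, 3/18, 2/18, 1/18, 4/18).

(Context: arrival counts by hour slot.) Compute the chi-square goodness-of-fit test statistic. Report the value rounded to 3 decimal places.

test statistic = 93.948

n = 126; E_i = n·p_i = [21.00, 35.00, 21.00, 14.00, 7.00, 28.00]
χ² = (25−21.00)²/21.00 + (23−35.00)²/35.00 + (18−21.00)²/21.00 + (5−14.00)²/14.00 + (31−7.00)²/7.00 + (24−28.00)²/28.00 = 93.9476
df = 5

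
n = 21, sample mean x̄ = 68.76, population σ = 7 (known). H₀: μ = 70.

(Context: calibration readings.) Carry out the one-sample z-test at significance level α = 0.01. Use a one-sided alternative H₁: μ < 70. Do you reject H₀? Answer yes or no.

SE = σ/√n = 7/√21 = 1.5275
z = (x̄−μ₀)/SE = (68.76−70)/1.5275 = -0.8118
p-value (one-sided, H₁ less) = 0.20846
At α=0.01: p ≥ α → fail to reject H₀

reject H₀: no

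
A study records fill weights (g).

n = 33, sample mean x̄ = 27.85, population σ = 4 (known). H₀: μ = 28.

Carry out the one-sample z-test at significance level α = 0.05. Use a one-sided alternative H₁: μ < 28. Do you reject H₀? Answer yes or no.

SE = σ/√n = 4/√33 = 0.6963
z = (x̄−μ₀)/SE = (27.85−28)/0.6963 = -0.2154
p-value (one-sided, H₁ less) = 0.41472
At α=0.05: p ≥ α → fail to reject H₀

reject H₀: no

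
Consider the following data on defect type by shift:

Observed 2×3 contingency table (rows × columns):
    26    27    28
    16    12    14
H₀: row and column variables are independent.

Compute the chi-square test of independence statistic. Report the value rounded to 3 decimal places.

Row totals [81, 42], col totals [42, 39, 42], n=123
χ² = (26−27.66)²/27.66 + (27−25.68)²/25.68 + (28−27.66)²/27.66 + (16−14.34)²/14.34 + (12−13.32)²/13.32 + (14−14.34)²/14.34 = 0.5014
df = 2

test statistic = 0.501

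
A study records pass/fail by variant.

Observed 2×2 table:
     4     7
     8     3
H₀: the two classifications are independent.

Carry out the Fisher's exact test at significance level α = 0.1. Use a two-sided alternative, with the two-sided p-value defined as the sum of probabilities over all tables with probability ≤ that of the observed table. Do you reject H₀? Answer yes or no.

reject H₀: no

Margins: r₁=11, r₂=11, c₁=12, c₂=10, n=22
p_obs = C(11,4)·C(11,8)/C(22,12); sum pmf over tables with pmf ≤ p_obs
p-value (two-sided) = 0.19838
At α=0.1: p ≥ α → fail to reject H₀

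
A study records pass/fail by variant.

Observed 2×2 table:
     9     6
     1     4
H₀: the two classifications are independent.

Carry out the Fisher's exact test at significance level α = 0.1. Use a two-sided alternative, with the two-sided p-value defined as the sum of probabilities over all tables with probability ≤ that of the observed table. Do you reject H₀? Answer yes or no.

reject H₀: no

Margins: r₁=15, r₂=5, c₁=10, c₂=10, n=20
p_obs = C(15,9)·C(5,1)/C(20,10); sum pmf over tables with pmf ≤ p_obs
p-value (two-sided) = 0.30341
At α=0.1: p ≥ α → fail to reject H₀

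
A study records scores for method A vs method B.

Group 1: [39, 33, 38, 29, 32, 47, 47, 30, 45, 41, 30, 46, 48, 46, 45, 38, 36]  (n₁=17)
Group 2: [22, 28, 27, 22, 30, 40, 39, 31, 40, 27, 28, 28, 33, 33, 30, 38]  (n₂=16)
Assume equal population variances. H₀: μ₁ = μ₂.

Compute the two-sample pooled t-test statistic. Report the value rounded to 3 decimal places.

test statistic = 3.812

x̄₁=39.412, s₁=6.792, n₁=17
x̄₂=31.000, s₂=5.808, n₂=16
s_p² = [16·6.792² + 15·5.808²]/31 = 40.1328
SE = √(s_p²·(1/17+1/16)) = 2.2066
t = (39.412−31.000)/2.2066 = 3.8121
df = 31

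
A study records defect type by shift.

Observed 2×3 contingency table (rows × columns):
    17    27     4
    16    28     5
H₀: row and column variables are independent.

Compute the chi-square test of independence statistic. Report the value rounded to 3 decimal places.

Row totals [48, 49], col totals [33, 55, 9], n=97
χ² = (17−16.33)²/16.33 + (27−27.22)²/27.22 + (4−4.45)²/4.45 + (16−16.67)²/16.67 + (28−27.78)²/27.78 + (5−4.55)²/4.55 = 0.1493
df = 2

test statistic = 0.149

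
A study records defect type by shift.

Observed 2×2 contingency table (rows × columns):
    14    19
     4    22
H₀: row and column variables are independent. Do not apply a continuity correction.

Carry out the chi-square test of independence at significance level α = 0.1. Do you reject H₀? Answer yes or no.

Row totals [33, 26], col totals [18, 41], n=59
χ² = (14−10.07)²/10.07 + (19−22.93)²/22.93 + (4−7.93)²/7.93 + (22−18.07)²/18.07 = 5.0152
df = 1
p-value (upper-tail) = 0.02513
At α=0.1: p < α → reject H₀

reject H₀: yes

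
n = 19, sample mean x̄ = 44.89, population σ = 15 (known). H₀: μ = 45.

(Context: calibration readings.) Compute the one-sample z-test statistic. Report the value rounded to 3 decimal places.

test statistic = -0.032

SE = σ/√n = 15/√19 = 3.4412
z = (x̄−μ₀)/SE = (44.89−45)/3.4412 = -0.0320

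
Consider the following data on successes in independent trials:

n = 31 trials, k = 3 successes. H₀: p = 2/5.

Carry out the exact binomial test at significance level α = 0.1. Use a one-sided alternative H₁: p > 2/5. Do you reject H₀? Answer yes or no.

Exact binomial: n=31, k=3, p₀=2/5=0.4000
P(X≥3) from Σ C(n,i)·p₀^i·(1−p₀)^(n−i)
p-value (one-sided, H₁ greater) = 0.99997
At α=0.1: p ≥ α → fail to reject H₀

reject H₀: no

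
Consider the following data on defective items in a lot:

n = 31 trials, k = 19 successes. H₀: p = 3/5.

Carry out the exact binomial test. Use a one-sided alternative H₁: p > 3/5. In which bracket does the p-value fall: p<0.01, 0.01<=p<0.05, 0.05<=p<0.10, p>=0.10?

Exact binomial: n=31, k=19, p₀=3/5=0.6000
P(X≥19) from Σ C(n,i)·p₀^i·(1−p₀)^(n−i)
p-value (one-sided, H₁ greater) = 0.51952
→ bracket: p>=0.10

p-value bracket: p>=0.10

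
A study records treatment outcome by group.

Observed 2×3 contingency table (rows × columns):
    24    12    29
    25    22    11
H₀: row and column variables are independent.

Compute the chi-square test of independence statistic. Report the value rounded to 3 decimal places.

test statistic = 10.698

Row totals [65, 58], col totals [49, 34, 40], n=123
χ² = (24−25.89)²/25.89 + (12−17.97)²/17.97 + (29−21.14)²/21.14 + (25−23.11)²/23.11 + (22−16.03)²/16.03 + (11−18.86)²/18.86 = 10.6979
df = 2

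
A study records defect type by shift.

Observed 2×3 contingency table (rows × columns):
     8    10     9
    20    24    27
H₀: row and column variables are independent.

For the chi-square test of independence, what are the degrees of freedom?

df = (r−1)(c−1) = (2−1)·(3−1) = 2

degrees of freedom = 2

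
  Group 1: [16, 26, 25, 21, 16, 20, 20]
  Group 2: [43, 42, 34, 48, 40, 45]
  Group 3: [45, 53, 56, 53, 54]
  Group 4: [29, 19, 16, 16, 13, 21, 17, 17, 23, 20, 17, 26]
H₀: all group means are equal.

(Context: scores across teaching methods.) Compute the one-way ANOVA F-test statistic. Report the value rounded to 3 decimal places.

test statistic = 89.654

Group means [20.57, 42.00, 52.20, 19.50], grand mean 29.700
SSB = Σnᵢ(x̄ᵢ−x̄)² = 5270.786; SSW = ΣΣ(x−x̄ᵢ)² = 509.514
MSB = 5270.786/3 = 1756.9286; MSW = 509.514/26 = 19.5967
F = MSB/MSW = 89.6543
df = (3, 26)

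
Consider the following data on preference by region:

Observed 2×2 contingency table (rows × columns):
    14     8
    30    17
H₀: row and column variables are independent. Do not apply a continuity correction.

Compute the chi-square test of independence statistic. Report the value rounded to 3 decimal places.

test statistic = 0.000

Row totals [22, 47], col totals [44, 25], n=69
χ² = (14−14.03)²/14.03 + (8−7.97)²/7.97 + (30−29.97)²/29.97 + (17−17.03)²/17.03 = 0.0002
df = 1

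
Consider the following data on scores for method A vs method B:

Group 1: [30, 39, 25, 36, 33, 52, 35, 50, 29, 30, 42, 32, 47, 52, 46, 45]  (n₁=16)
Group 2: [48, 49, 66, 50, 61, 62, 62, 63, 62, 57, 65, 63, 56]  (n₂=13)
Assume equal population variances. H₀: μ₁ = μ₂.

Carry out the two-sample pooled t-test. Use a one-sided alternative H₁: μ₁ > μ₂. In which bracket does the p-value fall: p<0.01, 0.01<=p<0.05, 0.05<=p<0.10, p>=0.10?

x̄₁=38.938, s₁=8.888, n₁=16
x̄₂=58.769, s₂=6.207, n₂=13
s_p² = [15·8.888² + 12·6.207²]/27 = 61.0091
SE = √(s_p²·(1/16+1/13)) = 2.9165
t = (38.938−58.769)/2.9165 = -6.7998
df = 27
p-value (one-sided, H₁ greater) = 1.00000
→ bracket: p>=0.10

p-value bracket: p>=0.10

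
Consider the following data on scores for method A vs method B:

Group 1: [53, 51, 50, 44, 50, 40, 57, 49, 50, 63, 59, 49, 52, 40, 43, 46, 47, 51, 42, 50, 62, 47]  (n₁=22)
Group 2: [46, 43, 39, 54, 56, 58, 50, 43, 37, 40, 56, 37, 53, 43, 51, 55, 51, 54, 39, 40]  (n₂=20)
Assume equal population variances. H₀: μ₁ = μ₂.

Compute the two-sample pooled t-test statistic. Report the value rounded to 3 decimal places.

x̄₁=49.773, s₁=6.332, n₁=22
x̄₂=47.250, s₂=7.239, n₂=20
s_p² = [21·6.332² + 19·7.239²]/40 = 45.9403
SE = √(s_p²·(1/22+1/20)) = 2.0941
t = (49.773−47.250)/2.0941 = 1.2047
df = 40

test statistic = 1.205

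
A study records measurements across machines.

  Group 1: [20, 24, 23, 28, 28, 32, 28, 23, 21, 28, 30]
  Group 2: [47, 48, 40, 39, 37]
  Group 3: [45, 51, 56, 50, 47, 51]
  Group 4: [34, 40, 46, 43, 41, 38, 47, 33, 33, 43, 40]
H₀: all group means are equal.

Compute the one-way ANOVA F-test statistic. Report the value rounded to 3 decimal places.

Group means [25.91, 42.20, 50.00, 39.82], grand mean 37.394
SSB = Σnᵢ(x̄ᵢ−x̄)² = 2584.533; SSW = ΣΣ(x−x̄ᵢ)² = 563.345
MSB = 2584.533/3 = 861.5111; MSW = 563.345/29 = 19.4257
F = MSB/MSW = 44.3490
df = (3, 29)

test statistic = 44.349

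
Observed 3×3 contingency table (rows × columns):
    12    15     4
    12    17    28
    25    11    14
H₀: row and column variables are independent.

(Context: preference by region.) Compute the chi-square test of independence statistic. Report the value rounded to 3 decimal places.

Row totals [31, 57, 50], col totals [49, 43, 46], n=138
χ² = (12−11.01)²/11.01 + (15−9.66)²/9.66 + (4−10.33)²/10.33 + (12−20.24)²/20.24 + (17−17.76)²/17.76 + (28−19.00)²/19.00 + (25−17.75)²/17.75 + (11−15.58)²/15.58 + (14−16.67)²/16.67 = 19.3044
df = 4

test statistic = 19.304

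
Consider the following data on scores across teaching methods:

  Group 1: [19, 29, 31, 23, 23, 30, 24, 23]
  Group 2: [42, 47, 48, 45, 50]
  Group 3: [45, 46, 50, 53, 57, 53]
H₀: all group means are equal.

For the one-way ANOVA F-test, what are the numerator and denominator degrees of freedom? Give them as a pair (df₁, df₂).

degrees of freedom = [2, 16]

k = 3 groups, N = 19 total
df = (k−1, N−k) = (3−1, 19−3) = (2, 16)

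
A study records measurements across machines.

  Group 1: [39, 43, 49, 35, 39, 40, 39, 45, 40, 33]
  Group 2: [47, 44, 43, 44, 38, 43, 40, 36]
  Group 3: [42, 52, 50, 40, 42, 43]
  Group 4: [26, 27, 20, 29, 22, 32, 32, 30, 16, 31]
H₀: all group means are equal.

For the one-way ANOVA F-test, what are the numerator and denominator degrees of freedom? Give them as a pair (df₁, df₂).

k = 4 groups, N = 34 total
df = (k−1, N−k) = (4−1, 34−4) = (3, 30)

degrees of freedom = [3, 30]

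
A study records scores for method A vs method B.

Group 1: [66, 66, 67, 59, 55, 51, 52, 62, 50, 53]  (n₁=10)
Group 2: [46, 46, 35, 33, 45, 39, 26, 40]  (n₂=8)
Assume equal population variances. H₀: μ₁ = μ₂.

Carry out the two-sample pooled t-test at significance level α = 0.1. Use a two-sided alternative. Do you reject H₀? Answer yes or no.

reject H₀: yes

x̄₁=58.100, s₁=6.740, n₁=10
x̄₂=38.750, s₂=7.126, n₂=8
s_p² = [9·6.740² + 7·7.126²]/16 = 47.7750
SE = √(s_p²·(1/10+1/8)) = 3.2786
t = (58.100−38.750)/3.2786 = 5.9019
df = 16
p-value (two-sided) = 0.00002
At α=0.1: p < α → reject H₀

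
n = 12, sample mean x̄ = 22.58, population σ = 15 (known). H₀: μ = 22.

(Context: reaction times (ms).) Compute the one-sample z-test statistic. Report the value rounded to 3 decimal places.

SE = σ/√n = 15/√12 = 4.3301
z = (x̄−μ₀)/SE = (22.58−22)/4.3301 = 0.1339

test statistic = 0.134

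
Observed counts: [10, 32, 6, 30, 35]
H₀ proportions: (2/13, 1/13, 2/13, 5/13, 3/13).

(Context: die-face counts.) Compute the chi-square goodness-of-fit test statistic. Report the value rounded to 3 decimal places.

n = 113; E_i = n·p_i = [17.38, 8.69, 17.38, 43.46, 26.08]
χ² = (10−17.38)²/17.38 + (32−8.69)²/8.69 + (6−17.38)²/17.38 + (30−43.46)²/43.46 + (35−26.08)²/26.08 = 80.3127
df = 4

test statistic = 80.313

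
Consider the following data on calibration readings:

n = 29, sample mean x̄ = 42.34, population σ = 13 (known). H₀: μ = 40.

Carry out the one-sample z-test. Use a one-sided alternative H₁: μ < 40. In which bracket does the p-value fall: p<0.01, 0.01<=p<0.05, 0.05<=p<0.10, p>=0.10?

p-value bracket: p>=0.10

SE = σ/√n = 13/√29 = 2.4140
z = (x̄−μ₀)/SE = (42.34−40)/2.4140 = 0.9693
p-value (one-sided, H₁ less) = 0.83381
→ bracket: p>=0.10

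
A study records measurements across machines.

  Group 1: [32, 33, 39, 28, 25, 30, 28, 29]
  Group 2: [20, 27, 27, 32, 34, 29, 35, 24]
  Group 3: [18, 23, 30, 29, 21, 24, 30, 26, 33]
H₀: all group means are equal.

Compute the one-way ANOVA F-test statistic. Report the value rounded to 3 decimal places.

Group means [30.50, 28.50, 26.00], grand mean 28.240
SSB = Σnᵢ(x̄ᵢ−x̄)² = 86.560; SSW = ΣΣ(x−x̄ᵢ)² = 500.000
MSB = 86.560/2 = 43.2800; MSW = 500.000/22 = 22.7273
F = MSB/MSW = 1.9043
df = (2, 22)

test statistic = 1.904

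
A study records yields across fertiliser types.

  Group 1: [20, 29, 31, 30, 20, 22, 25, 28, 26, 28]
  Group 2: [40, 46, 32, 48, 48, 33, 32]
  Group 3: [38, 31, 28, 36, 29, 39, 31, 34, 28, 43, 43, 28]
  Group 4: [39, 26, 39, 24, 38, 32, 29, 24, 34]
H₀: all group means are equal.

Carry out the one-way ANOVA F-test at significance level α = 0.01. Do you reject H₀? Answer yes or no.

Group means [25.90, 39.86, 34.00, 31.67], grand mean 32.395
SSB = Σnᵢ(x̄ᵢ−x̄)² = 847.322; SSW = ΣΣ(x−x̄ᵢ)² = 1155.757
MSB = 847.322/3 = 282.4406; MSW = 1155.757/34 = 33.9929
F = MSB/MSW = 8.3088
df = (3, 34)
p-value (upper-tail) = 0.00028
At α=0.01: p < α → reject H₀

reject H₀: yes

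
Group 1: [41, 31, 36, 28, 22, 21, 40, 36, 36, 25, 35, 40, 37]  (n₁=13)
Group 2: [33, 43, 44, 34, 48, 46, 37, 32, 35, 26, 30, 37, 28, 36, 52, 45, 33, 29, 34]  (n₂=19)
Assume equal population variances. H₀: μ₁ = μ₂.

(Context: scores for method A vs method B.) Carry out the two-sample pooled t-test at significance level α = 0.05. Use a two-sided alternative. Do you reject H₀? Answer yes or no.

reject H₀: no

x̄₁=32.923, s₁=6.873, n₁=13
x̄₂=36.947, s₂=7.344, n₂=19
s_p² = [12·6.873² + 18·7.344²]/30 = 51.2623
SE = √(s_p²·(1/13+1/19)) = 2.5771
t = (32.923−36.947)/2.5771 = -1.5616
df = 30
p-value (two-sided) = 0.12888
At α=0.05: p ≥ α → fail to reject H₀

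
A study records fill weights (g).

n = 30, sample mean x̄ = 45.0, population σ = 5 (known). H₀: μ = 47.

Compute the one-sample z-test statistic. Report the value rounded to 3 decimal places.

SE = σ/√n = 5/√30 = 0.9129
z = (x̄−μ₀)/SE = (45.0−47)/0.9129 = -2.1909

test statistic = -2.191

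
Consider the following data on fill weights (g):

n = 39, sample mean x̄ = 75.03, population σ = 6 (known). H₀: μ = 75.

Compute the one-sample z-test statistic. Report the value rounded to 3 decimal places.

test statistic = 0.031

SE = σ/√n = 6/√39 = 0.9608
z = (x̄−μ₀)/SE = (75.03−75)/0.9608 = 0.0312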